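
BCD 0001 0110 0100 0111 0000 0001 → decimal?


Each 4-bit group → digit:
  0001 → 1
  0110 → 6
  0100 → 4
  0111 → 7
  0000 → 0
  0001 → 1
= 164701


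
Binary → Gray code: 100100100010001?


Binary: 100100100010001
Gray code: G = B XOR (B >> 1)
B >> 1 = 010010010001000
100100100010001 XOR 010010010001000:
  1 XOR 0 = 1
  0 XOR 1 = 1
  0 XOR 0 = 0
  1 XOR 0 = 1
  0 XOR 1 = 1
  0 XOR 0 = 0
  1 XOR 0 = 1
  0 XOR 1 = 1
  0 XOR 0 = 0
  0 XOR 0 = 0
  1 XOR 0 = 1
  0 XOR 1 = 1
  0 XOR 0 = 0
  0 XOR 0 = 0
  1 XOR 0 = 1
= 110110110011001


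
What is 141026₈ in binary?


Each octal digit → 3 binary bits:
  1 = 001
  4 = 100
  1 = 001
  0 = 000
  2 = 010
  6 = 110
Concatenate: 001 100 001 000 010 110
= 001100001000010110


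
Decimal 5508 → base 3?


Divide by 3 repeatedly:
5508 ÷ 3 = 1836 remainder 0
1836 ÷ 3 = 612 remainder 0
612 ÷ 3 = 204 remainder 0
204 ÷ 3 = 68 remainder 0
68 ÷ 3 = 22 remainder 2
22 ÷ 3 = 7 remainder 1
7 ÷ 3 = 2 remainder 1
2 ÷ 3 = 0 remainder 2
Reading remainders bottom-up:
= 21120000


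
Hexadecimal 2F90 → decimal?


Positional values:
Position 0: 0 × 16^0 = 0 × 1 = 0
Position 1: 9 × 16^1 = 9 × 16 = 144
Position 2: F × 16^2 = 15 × 256 = 3840
Position 3: 2 × 16^3 = 2 × 4096 = 8192
Sum = 0 + 144 + 3840 + 8192
= 12176


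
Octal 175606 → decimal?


Positional values:
Position 0: 6 × 8^0 = 6
Position 1: 0 × 8^1 = 0
Position 2: 6 × 8^2 = 384
Position 3: 5 × 8^3 = 2560
Position 4: 7 × 8^4 = 28672
Position 5: 1 × 8^5 = 32768
Sum = 6 + 0 + 384 + 2560 + 28672 + 32768
= 64390


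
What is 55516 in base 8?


Divide by 8 repeatedly:
55516 ÷ 8 = 6939 remainder 4
6939 ÷ 8 = 867 remainder 3
867 ÷ 8 = 108 remainder 3
108 ÷ 8 = 13 remainder 4
13 ÷ 8 = 1 remainder 5
1 ÷ 8 = 0 remainder 1
Reading remainders bottom-up:
= 0o154334


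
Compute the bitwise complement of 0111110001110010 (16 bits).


Original: 0111110001110010
Invert all bits:
  bit 0: 0 → 1
  bit 1: 1 → 0
  bit 2: 1 → 0
  bit 3: 1 → 0
  bit 4: 1 → 0
  bit 5: 1 → 0
  bit 6: 0 → 1
  bit 7: 0 → 1
  bit 8: 0 → 1
  bit 9: 1 → 0
  bit 10: 1 → 0
  bit 11: 1 → 0
  bit 12: 0 → 1
  bit 13: 0 → 1
  bit 14: 1 → 0
  bit 15: 0 → 1
= 1000001110001101


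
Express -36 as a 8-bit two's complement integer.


Original: 00100100
Step 1 - Invert all bits: 11011011
Step 2 - Add 1: 11011011 + 1
= 11011100 (represents -36)


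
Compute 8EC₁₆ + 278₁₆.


Align and add column by column (LSB to MSB, each column mod 16 with carry):
  08EC
+ 0278
  ----
  col 0: C(12) + 8(8) + 0 (carry in) = 20 → 4(4), carry out 1
  col 1: E(14) + 7(7) + 1 (carry in) = 22 → 6(6), carry out 1
  col 2: 8(8) + 2(2) + 1 (carry in) = 11 → B(11), carry out 0
  col 3: 0(0) + 0(0) + 0 (carry in) = 0 → 0(0), carry out 0
Reading digits MSB→LSB: 0B64
Strip leading zeros: B64
= 0xB64


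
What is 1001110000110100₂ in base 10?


Positional values:
Bit 2: 1 × 2^2 = 4
Bit 4: 1 × 2^4 = 16
Bit 5: 1 × 2^5 = 32
Bit 10: 1 × 2^10 = 1024
Bit 11: 1 × 2^11 = 2048
Bit 12: 1 × 2^12 = 4096
Bit 15: 1 × 2^15 = 32768
Sum = 4 + 16 + 32 + 1024 + 2048 + 4096 + 32768
= 39988


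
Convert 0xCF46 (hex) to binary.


Each hex digit → 4 binary bits:
  C = 1100
  F = 1111
  4 = 0100
  6 = 0110
Concatenate: 1100 1111 0100 0110
= 1100111101000110


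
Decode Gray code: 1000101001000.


Gray code: 1000101001000
MSB stays the same: 1
Each subsequent bit = prev_binary XOR current_gray:
  B[1] = 1 XOR 0 = 1
  B[2] = 1 XOR 0 = 1
  B[3] = 1 XOR 0 = 1
  B[4] = 1 XOR 1 = 0
  B[5] = 0 XOR 0 = 0
  B[6] = 0 XOR 1 = 1
  B[7] = 1 XOR 0 = 1
  B[8] = 1 XOR 0 = 1
  B[9] = 1 XOR 1 = 0
  B[10] = 0 XOR 0 = 0
  B[11] = 0 XOR 0 = 0
  B[12] = 0 XOR 0 = 0
= 1111001110000 (7792 decimal)


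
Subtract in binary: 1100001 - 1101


Align and subtract column by column (LSB to MSB, borrowing when needed):
  1100001
- 0001101
  -------
  col 0: (1 - 0 borrow-in) - 1 → 1 - 1 = 0, borrow out 0
  col 1: (0 - 0 borrow-in) - 0 → 0 - 0 = 0, borrow out 0
  col 2: (0 - 0 borrow-in) - 1 → borrow from next column: (0+2) - 1 = 1, borrow out 1
  col 3: (0 - 1 borrow-in) - 1 → borrow from next column: (-1+2) - 1 = 0, borrow out 1
  col 4: (0 - 1 borrow-in) - 0 → borrow from next column: (-1+2) - 0 = 1, borrow out 1
  col 5: (1 - 1 borrow-in) - 0 → 0 - 0 = 0, borrow out 0
  col 6: (1 - 0 borrow-in) - 0 → 1 - 0 = 1, borrow out 0
Reading bits MSB→LSB: 1010100
Strip leading zeros: 1010100
= 1010100


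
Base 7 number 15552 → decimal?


Positional values (base 7):
  2 × 7^0 = 2 × 1 = 2
  5 × 7^1 = 5 × 7 = 35
  5 × 7^2 = 5 × 49 = 245
  5 × 7^3 = 5 × 343 = 1715
  1 × 7^4 = 1 × 2401 = 2401
Sum = 2 + 35 + 245 + 1715 + 2401
= 4398


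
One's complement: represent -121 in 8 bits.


Original: 01111001
Invert all bits:
  bit 0: 0 → 1
  bit 1: 1 → 0
  bit 2: 1 → 0
  bit 3: 1 → 0
  bit 4: 1 → 0
  bit 5: 0 → 1
  bit 6: 0 → 1
  bit 7: 1 → 0
= 10000110


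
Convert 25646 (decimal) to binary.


Divide by 2 repeatedly:
25646 ÷ 2 = 12823 remainder 0
12823 ÷ 2 = 6411 remainder 1
6411 ÷ 2 = 3205 remainder 1
3205 ÷ 2 = 1602 remainder 1
1602 ÷ 2 = 801 remainder 0
801 ÷ 2 = 400 remainder 1
400 ÷ 2 = 200 remainder 0
200 ÷ 2 = 100 remainder 0
100 ÷ 2 = 50 remainder 0
50 ÷ 2 = 25 remainder 0
25 ÷ 2 = 12 remainder 1
12 ÷ 2 = 6 remainder 0
6 ÷ 2 = 3 remainder 0
3 ÷ 2 = 1 remainder 1
1 ÷ 2 = 0 remainder 1
Reading remainders bottom-up:
= 110010000101110


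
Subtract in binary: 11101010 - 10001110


Align and subtract column by column (LSB to MSB, borrowing when needed):
  11101010
- 10001110
  --------
  col 0: (0 - 0 borrow-in) - 0 → 0 - 0 = 0, borrow out 0
  col 1: (1 - 0 borrow-in) - 1 → 1 - 1 = 0, borrow out 0
  col 2: (0 - 0 borrow-in) - 1 → borrow from next column: (0+2) - 1 = 1, borrow out 1
  col 3: (1 - 1 borrow-in) - 1 → borrow from next column: (0+2) - 1 = 1, borrow out 1
  col 4: (0 - 1 borrow-in) - 0 → borrow from next column: (-1+2) - 0 = 1, borrow out 1
  col 5: (1 - 1 borrow-in) - 0 → 0 - 0 = 0, borrow out 0
  col 6: (1 - 0 borrow-in) - 0 → 1 - 0 = 1, borrow out 0
  col 7: (1 - 0 borrow-in) - 1 → 1 - 1 = 0, borrow out 0
Reading bits MSB→LSB: 01011100
Strip leading zeros: 1011100
= 1011100


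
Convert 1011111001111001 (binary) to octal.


Group into 3-bit groups: 001011111001111001
  001 = 1
  011 = 3
  111 = 7
  001 = 1
  111 = 7
  001 = 1
= 0o137171


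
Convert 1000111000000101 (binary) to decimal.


Positional values:
Bit 0: 1 × 2^0 = 1
Bit 2: 1 × 2^2 = 4
Bit 9: 1 × 2^9 = 512
Bit 10: 1 × 2^10 = 1024
Bit 11: 1 × 2^11 = 2048
Bit 15: 1 × 2^15 = 32768
Sum = 1 + 4 + 512 + 1024 + 2048 + 32768
= 36357


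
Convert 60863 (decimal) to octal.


Divide by 8 repeatedly:
60863 ÷ 8 = 7607 remainder 7
7607 ÷ 8 = 950 remainder 7
950 ÷ 8 = 118 remainder 6
118 ÷ 8 = 14 remainder 6
14 ÷ 8 = 1 remainder 6
1 ÷ 8 = 0 remainder 1
Reading remainders bottom-up:
= 0o166677


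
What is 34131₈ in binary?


Each octal digit → 3 binary bits:
  3 = 011
  4 = 100
  1 = 001
  3 = 011
  1 = 001
Concatenate: 011 100 001 011 001
= 011100001011001


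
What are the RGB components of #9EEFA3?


Hex: #9EEFA3
R = 9E₁₆ = 158
G = EF₁₆ = 239
B = A3₁₆ = 163
= RGB(158, 239, 163)


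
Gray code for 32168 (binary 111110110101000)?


Binary: 111110110101000
Gray code: G = B XOR (B >> 1)
B >> 1 = 011111011010100
111110110101000 XOR 011111011010100:
  1 XOR 0 = 1
  1 XOR 1 = 0
  1 XOR 1 = 0
  1 XOR 1 = 0
  1 XOR 1 = 0
  0 XOR 1 = 1
  1 XOR 0 = 1
  1 XOR 1 = 0
  0 XOR 1 = 1
  1 XOR 0 = 1
  0 XOR 1 = 1
  1 XOR 0 = 1
  0 XOR 1 = 1
  0 XOR 0 = 0
  0 XOR 0 = 0
= 100001101111100


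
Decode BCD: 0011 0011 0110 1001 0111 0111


Each 4-bit group → digit:
  0011 → 3
  0011 → 3
  0110 → 6
  1001 → 9
  0111 → 7
  0111 → 7
= 336977


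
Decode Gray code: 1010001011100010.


Gray code: 1010001011100010
MSB stays the same: 1
Each subsequent bit = prev_binary XOR current_gray:
  B[1] = 1 XOR 0 = 1
  B[2] = 1 XOR 1 = 0
  B[3] = 0 XOR 0 = 0
  B[4] = 0 XOR 0 = 0
  B[5] = 0 XOR 0 = 0
  B[6] = 0 XOR 1 = 1
  B[7] = 1 XOR 0 = 1
  B[8] = 1 XOR 1 = 0
  B[9] = 0 XOR 1 = 1
  B[10] = 1 XOR 1 = 0
  B[11] = 0 XOR 0 = 0
  B[12] = 0 XOR 0 = 0
  B[13] = 0 XOR 0 = 0
  B[14] = 0 XOR 1 = 1
  B[15] = 1 XOR 0 = 1
= 1100001101000011 (49987 decimal)


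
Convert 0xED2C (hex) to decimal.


Positional values:
Position 0: C × 16^0 = 12 × 1 = 12
Position 1: 2 × 16^1 = 2 × 16 = 32
Position 2: D × 16^2 = 13 × 256 = 3328
Position 3: E × 16^3 = 14 × 4096 = 57344
Sum = 12 + 32 + 3328 + 57344
= 60716


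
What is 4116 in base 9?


Divide by 9 repeatedly:
4116 ÷ 9 = 457 remainder 3
457 ÷ 9 = 50 remainder 7
50 ÷ 9 = 5 remainder 5
5 ÷ 9 = 0 remainder 5
Reading remainders bottom-up:
= 5573


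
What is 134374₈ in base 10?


Positional values:
Position 0: 4 × 8^0 = 4
Position 1: 7 × 8^1 = 56
Position 2: 3 × 8^2 = 192
Position 3: 4 × 8^3 = 2048
Position 4: 3 × 8^4 = 12288
Position 5: 1 × 8^5 = 32768
Sum = 4 + 56 + 192 + 2048 + 12288 + 32768
= 47356


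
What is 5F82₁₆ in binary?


Each hex digit → 4 binary bits:
  5 = 0101
  F = 1111
  8 = 1000
  2 = 0010
Concatenate: 0101 1111 1000 0010
= 0101111110000010


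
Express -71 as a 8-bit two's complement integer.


Original: 01000111
Step 1 - Invert all bits: 10111000
Step 2 - Add 1: 10111000 + 1
= 10111001 (represents -71)


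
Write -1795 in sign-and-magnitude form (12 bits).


Sign bit: 1 (negative)
Magnitude: 1795 = 11100000011
= 111100000011


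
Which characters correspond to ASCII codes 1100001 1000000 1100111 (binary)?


Codes (binary): 1100001 1000000 1100111
Per-code ASCII lookup:
  1100001 = 97  (range 97-122: lowercase, 97 - 97 = 0) → 'a'
  1000000 = 64  (special character) → '@'
  1100111 = 103  (range 97-122: lowercase, 103 - 97 = 6) → 'g'
= 'a@g'


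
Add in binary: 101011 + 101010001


Align and add column by column (LSB to MSB, carry propagating):
  0000101011
+ 0101010001
  ----------
  col 0: 1 + 1 + 0 (carry in) = 2 → bit 0, carry out 1
  col 1: 1 + 0 + 1 (carry in) = 2 → bit 0, carry out 1
  col 2: 0 + 0 + 1 (carry in) = 1 → bit 1, carry out 0
  col 3: 1 + 0 + 0 (carry in) = 1 → bit 1, carry out 0
  col 4: 0 + 1 + 0 (carry in) = 1 → bit 1, carry out 0
  col 5: 1 + 0 + 0 (carry in) = 1 → bit 1, carry out 0
  col 6: 0 + 1 + 0 (carry in) = 1 → bit 1, carry out 0
  col 7: 0 + 0 + 0 (carry in) = 0 → bit 0, carry out 0
  col 8: 0 + 1 + 0 (carry in) = 1 → bit 1, carry out 0
  col 9: 0 + 0 + 0 (carry in) = 0 → bit 0, carry out 0
Reading bits MSB→LSB: 0101111100
Strip leading zeros: 101111100
= 101111100


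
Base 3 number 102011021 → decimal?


Positional values (base 3):
  1 × 3^0 = 1 × 1 = 1
  2 × 3^1 = 2 × 3 = 6
  0 × 3^2 = 0 × 9 = 0
  1 × 3^3 = 1 × 27 = 27
  1 × 3^4 = 1 × 81 = 81
  0 × 3^5 = 0 × 243 = 0
  2 × 3^6 = 2 × 729 = 1458
  0 × 3^7 = 0 × 2187 = 0
  1 × 3^8 = 1 × 6561 = 6561
Sum = 1 + 6 + 0 + 27 + 81 + 0 + 1458 + 0 + 6561
= 8134


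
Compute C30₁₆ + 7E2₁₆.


Align and add column by column (LSB to MSB, each column mod 16 with carry):
  0C30
+ 07E2
  ----
  col 0: 0(0) + 2(2) + 0 (carry in) = 2 → 2(2), carry out 0
  col 1: 3(3) + E(14) + 0 (carry in) = 17 → 1(1), carry out 1
  col 2: C(12) + 7(7) + 1 (carry in) = 20 → 4(4), carry out 1
  col 3: 0(0) + 0(0) + 1 (carry in) = 1 → 1(1), carry out 0
Reading digits MSB→LSB: 1412
Strip leading zeros: 1412
= 0x1412


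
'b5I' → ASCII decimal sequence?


String: 'b5I'  (3 characters)
Per-character ASCII lookup:
  'b': lowercase starts at 97: 'b' = 97 + 1 = 98
  '5': digits start at 48: '5' = 48 + 5 = 53
  'I': uppercase starts at 65: 'I' = 65 + 8 = 73
= 98 53 73


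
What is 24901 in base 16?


Divide by 16 repeatedly:
24901 ÷ 16 = 1556 remainder 5 (5)
1556 ÷ 16 = 97 remainder 4 (4)
97 ÷ 16 = 6 remainder 1 (1)
6 ÷ 16 = 0 remainder 6 (6)
Reading remainders bottom-up:
= 0x6145


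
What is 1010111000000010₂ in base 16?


Group into 4-bit nibbles: 1010111000000010
  1010 = A
  1110 = E
  0000 = 0
  0010 = 2
= 0xAE02


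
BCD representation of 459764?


Each digit → 4-bit binary:
  4 → 0100
  5 → 0101
  9 → 1001
  7 → 0111
  6 → 0110
  4 → 0100
= 0100 0101 1001 0111 0110 0100


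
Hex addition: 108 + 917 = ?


Align and add column by column (LSB to MSB, each column mod 16 with carry):
  0108
+ 0917
  ----
  col 0: 8(8) + 7(7) + 0 (carry in) = 15 → F(15), carry out 0
  col 1: 0(0) + 1(1) + 0 (carry in) = 1 → 1(1), carry out 0
  col 2: 1(1) + 9(9) + 0 (carry in) = 10 → A(10), carry out 0
  col 3: 0(0) + 0(0) + 0 (carry in) = 0 → 0(0), carry out 0
Reading digits MSB→LSB: 0A1F
Strip leading zeros: A1F
= 0xA1F


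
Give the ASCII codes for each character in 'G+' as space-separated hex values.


String: 'G+'  (2 characters)
Per-character ASCII lookup:
  'G': uppercase starts at 65: 'G' = 65 + 6 = 71 → 0x47
  '+': special character: '+' = 43 → 0x2B
= 0x47 0x2B


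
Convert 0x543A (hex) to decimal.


Positional values:
Position 0: A × 16^0 = 10 × 1 = 10
Position 1: 3 × 16^1 = 3 × 16 = 48
Position 2: 4 × 16^2 = 4 × 256 = 1024
Position 3: 5 × 16^3 = 5 × 4096 = 20480
Sum = 10 + 48 + 1024 + 20480
= 21562


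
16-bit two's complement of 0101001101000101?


Original: 0101001101000101
Step 1 - Invert all bits: 1010110010111010
Step 2 - Add 1: 1010110010111010 + 1
= 1010110010111011 (represents -21317)


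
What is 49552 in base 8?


Divide by 8 repeatedly:
49552 ÷ 8 = 6194 remainder 0
6194 ÷ 8 = 774 remainder 2
774 ÷ 8 = 96 remainder 6
96 ÷ 8 = 12 remainder 0
12 ÷ 8 = 1 remainder 4
1 ÷ 8 = 0 remainder 1
Reading remainders bottom-up:
= 0o140620


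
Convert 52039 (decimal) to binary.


Divide by 2 repeatedly:
52039 ÷ 2 = 26019 remainder 1
26019 ÷ 2 = 13009 remainder 1
13009 ÷ 2 = 6504 remainder 1
6504 ÷ 2 = 3252 remainder 0
3252 ÷ 2 = 1626 remainder 0
1626 ÷ 2 = 813 remainder 0
813 ÷ 2 = 406 remainder 1
406 ÷ 2 = 203 remainder 0
203 ÷ 2 = 101 remainder 1
101 ÷ 2 = 50 remainder 1
50 ÷ 2 = 25 remainder 0
25 ÷ 2 = 12 remainder 1
12 ÷ 2 = 6 remainder 0
6 ÷ 2 = 3 remainder 0
3 ÷ 2 = 1 remainder 1
1 ÷ 2 = 0 remainder 1
Reading remainders bottom-up:
= 1100101101000111


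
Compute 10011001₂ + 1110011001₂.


Align and add column by column (LSB to MSB, carry propagating):
  00010011001
+ 01110011001
  -----------
  col 0: 1 + 1 + 0 (carry in) = 2 → bit 0, carry out 1
  col 1: 0 + 0 + 1 (carry in) = 1 → bit 1, carry out 0
  col 2: 0 + 0 + 0 (carry in) = 0 → bit 0, carry out 0
  col 3: 1 + 1 + 0 (carry in) = 2 → bit 0, carry out 1
  col 4: 1 + 1 + 1 (carry in) = 3 → bit 1, carry out 1
  col 5: 0 + 0 + 1 (carry in) = 1 → bit 1, carry out 0
  col 6: 0 + 0 + 0 (carry in) = 0 → bit 0, carry out 0
  col 7: 1 + 1 + 0 (carry in) = 2 → bit 0, carry out 1
  col 8: 0 + 1 + 1 (carry in) = 2 → bit 0, carry out 1
  col 9: 0 + 1 + 1 (carry in) = 2 → bit 0, carry out 1
  col 10: 0 + 0 + 1 (carry in) = 1 → bit 1, carry out 0
Reading bits MSB→LSB: 10000110010
Strip leading zeros: 10000110010
= 10000110010


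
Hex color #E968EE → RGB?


Hex: #E968EE
R = E9₁₆ = 233
G = 68₁₆ = 104
B = EE₁₆ = 238
= RGB(233, 104, 238)


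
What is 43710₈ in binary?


Each octal digit → 3 binary bits:
  4 = 100
  3 = 011
  7 = 111
  1 = 001
  0 = 000
Concatenate: 100 011 111 001 000
= 100011111001000


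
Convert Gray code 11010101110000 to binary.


Gray code: 11010101110000
MSB stays the same: 1
Each subsequent bit = prev_binary XOR current_gray:
  B[1] = 1 XOR 1 = 0
  B[2] = 0 XOR 0 = 0
  B[3] = 0 XOR 1 = 1
  B[4] = 1 XOR 0 = 1
  B[5] = 1 XOR 1 = 0
  B[6] = 0 XOR 0 = 0
  B[7] = 0 XOR 1 = 1
  B[8] = 1 XOR 1 = 0
  B[9] = 0 XOR 1 = 1
  B[10] = 1 XOR 0 = 1
  B[11] = 1 XOR 0 = 1
  B[12] = 1 XOR 0 = 1
  B[13] = 1 XOR 0 = 1
= 10011001011111 (9823 decimal)


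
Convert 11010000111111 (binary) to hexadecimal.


Group into 4-bit nibbles: 0011010000111111
  0011 = 3
  0100 = 4
  0011 = 3
  1111 = F
= 0x343F


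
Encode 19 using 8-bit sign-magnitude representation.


Sign bit: 0 (positive)
Magnitude: 19 = 0010011
= 00010011


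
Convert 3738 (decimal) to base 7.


Divide by 7 repeatedly:
3738 ÷ 7 = 534 remainder 0
534 ÷ 7 = 76 remainder 2
76 ÷ 7 = 10 remainder 6
10 ÷ 7 = 1 remainder 3
1 ÷ 7 = 0 remainder 1
Reading remainders bottom-up:
= 13620


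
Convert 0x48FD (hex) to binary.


Each hex digit → 4 binary bits:
  4 = 0100
  8 = 1000
  F = 1111
  D = 1101
Concatenate: 0100 1000 1111 1101
= 0100100011111101


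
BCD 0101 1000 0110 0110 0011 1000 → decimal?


Each 4-bit group → digit:
  0101 → 5
  1000 → 8
  0110 → 6
  0110 → 6
  0011 → 3
  1000 → 8
= 586638


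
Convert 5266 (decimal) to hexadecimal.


Divide by 16 repeatedly:
5266 ÷ 16 = 329 remainder 2 (2)
329 ÷ 16 = 20 remainder 9 (9)
20 ÷ 16 = 1 remainder 4 (4)
1 ÷ 16 = 0 remainder 1 (1)
Reading remainders bottom-up:
= 0x1492


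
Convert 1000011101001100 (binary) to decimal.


Positional values:
Bit 2: 1 × 2^2 = 4
Bit 3: 1 × 2^3 = 8
Bit 6: 1 × 2^6 = 64
Bit 8: 1 × 2^8 = 256
Bit 9: 1 × 2^9 = 512
Bit 10: 1 × 2^10 = 1024
Bit 15: 1 × 2^15 = 32768
Sum = 4 + 8 + 64 + 256 + 512 + 1024 + 32768
= 34636


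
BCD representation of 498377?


Each digit → 4-bit binary:
  4 → 0100
  9 → 1001
  8 → 1000
  3 → 0011
  7 → 0111
  7 → 0111
= 0100 1001 1000 0011 0111 0111


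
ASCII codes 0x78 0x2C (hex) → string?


Codes (hex): 0x78 0x2C
Per-code ASCII lookup:
  0x78 = 120  (range 97-122: lowercase, 120 - 97 = 23) → 'x'
  0x2C = 44  (special character) → ','
= 'x,'


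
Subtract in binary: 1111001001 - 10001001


Align and subtract column by column (LSB to MSB, borrowing when needed):
  1111001001
- 0010001001
  ----------
  col 0: (1 - 0 borrow-in) - 1 → 1 - 1 = 0, borrow out 0
  col 1: (0 - 0 borrow-in) - 0 → 0 - 0 = 0, borrow out 0
  col 2: (0 - 0 borrow-in) - 0 → 0 - 0 = 0, borrow out 0
  col 3: (1 - 0 borrow-in) - 1 → 1 - 1 = 0, borrow out 0
  col 4: (0 - 0 borrow-in) - 0 → 0 - 0 = 0, borrow out 0
  col 5: (0 - 0 borrow-in) - 0 → 0 - 0 = 0, borrow out 0
  col 6: (1 - 0 borrow-in) - 0 → 1 - 0 = 1, borrow out 0
  col 7: (1 - 0 borrow-in) - 1 → 1 - 1 = 0, borrow out 0
  col 8: (1 - 0 borrow-in) - 0 → 1 - 0 = 1, borrow out 0
  col 9: (1 - 0 borrow-in) - 0 → 1 - 0 = 1, borrow out 0
Reading bits MSB→LSB: 1101000000
Strip leading zeros: 1101000000
= 1101000000


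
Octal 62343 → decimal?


Positional values:
Position 0: 3 × 8^0 = 3
Position 1: 4 × 8^1 = 32
Position 2: 3 × 8^2 = 192
Position 3: 2 × 8^3 = 1024
Position 4: 6 × 8^4 = 24576
Sum = 3 + 32 + 192 + 1024 + 24576
= 25827


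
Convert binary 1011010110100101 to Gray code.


Binary: 1011010110100101
Gray code: G = B XOR (B >> 1)
B >> 1 = 0101101011010010
1011010110100101 XOR 0101101011010010:
  1 XOR 0 = 1
  0 XOR 1 = 1
  1 XOR 0 = 1
  1 XOR 1 = 0
  0 XOR 1 = 1
  1 XOR 0 = 1
  0 XOR 1 = 1
  1 XOR 0 = 1
  1 XOR 1 = 0
  0 XOR 1 = 1
  1 XOR 0 = 1
  0 XOR 1 = 1
  0 XOR 0 = 0
  1 XOR 0 = 1
  0 XOR 1 = 1
  1 XOR 0 = 1
= 1110111101110111


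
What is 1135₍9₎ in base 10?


Positional values (base 9):
  5 × 9^0 = 5 × 1 = 5
  3 × 9^1 = 3 × 9 = 27
  1 × 9^2 = 1 × 81 = 81
  1 × 9^3 = 1 × 729 = 729
Sum = 5 + 27 + 81 + 729
= 842


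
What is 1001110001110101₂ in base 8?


Group into 3-bit groups: 001001110001110101
  001 = 1
  001 = 1
  110 = 6
  001 = 1
  110 = 6
  101 = 5
= 0o116165


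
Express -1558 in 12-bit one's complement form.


Original: 011000010110
Invert all bits:
  bit 0: 0 → 1
  bit 1: 1 → 0
  bit 2: 1 → 0
  bit 3: 0 → 1
  bit 4: 0 → 1
  bit 5: 0 → 1
  bit 6: 0 → 1
  bit 7: 1 → 0
  bit 8: 0 → 1
  bit 9: 1 → 0
  bit 10: 1 → 0
  bit 11: 0 → 1
= 100111101001


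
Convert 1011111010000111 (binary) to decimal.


Positional values:
Bit 0: 1 × 2^0 = 1
Bit 1: 1 × 2^1 = 2
Bit 2: 1 × 2^2 = 4
Bit 7: 1 × 2^7 = 128
Bit 9: 1 × 2^9 = 512
Bit 10: 1 × 2^10 = 1024
Bit 11: 1 × 2^11 = 2048
Bit 12: 1 × 2^12 = 4096
Bit 13: 1 × 2^13 = 8192
Bit 15: 1 × 2^15 = 32768
Sum = 1 + 2 + 4 + 128 + 512 + 1024 + 2048 + 4096 + 8192 + 32768
= 48775


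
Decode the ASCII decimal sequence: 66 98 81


Codes (decimal): 66 98 81
Per-code ASCII lookup:
  66  (range 65-90: uppercase, 66 - 65 = 1) → 'B'
  98  (range 97-122: lowercase, 98 - 97 = 1) → 'b'
  81  (range 65-90: uppercase, 81 - 65 = 16) → 'Q'
= 'BbQ'


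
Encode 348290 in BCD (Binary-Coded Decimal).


Each digit → 4-bit binary:
  3 → 0011
  4 → 0100
  8 → 1000
  2 → 0010
  9 → 1001
  0 → 0000
= 0011 0100 1000 0010 1001 0000


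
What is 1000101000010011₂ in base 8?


Group into 3-bit groups: 001000101000010011
  001 = 1
  000 = 0
  101 = 5
  000 = 0
  010 = 2
  011 = 3
= 0o105023


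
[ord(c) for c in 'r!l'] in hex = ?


String: 'r!l'  (3 characters)
Per-character ASCII lookup:
  'r': lowercase starts at 97: 'r' = 97 + 17 = 114 → 0x72
  '!': special character: '!' = 33 → 0x21
  'l': lowercase starts at 97: 'l' = 97 + 11 = 108 → 0x6C
= 0x72 0x21 0x6C


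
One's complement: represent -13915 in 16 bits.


Original: 0011011001011011
Invert all bits:
  bit 0: 0 → 1
  bit 1: 0 → 1
  bit 2: 1 → 0
  bit 3: 1 → 0
  bit 4: 0 → 1
  bit 5: 1 → 0
  bit 6: 1 → 0
  bit 7: 0 → 1
  bit 8: 0 → 1
  bit 9: 1 → 0
  bit 10: 0 → 1
  bit 11: 1 → 0
  bit 12: 1 → 0
  bit 13: 0 → 1
  bit 14: 1 → 0
  bit 15: 1 → 0
= 1100100110100100


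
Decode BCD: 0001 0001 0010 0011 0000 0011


Each 4-bit group → digit:
  0001 → 1
  0001 → 1
  0010 → 2
  0011 → 3
  0000 → 0
  0011 → 3
= 112303


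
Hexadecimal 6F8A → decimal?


Positional values:
Position 0: A × 16^0 = 10 × 1 = 10
Position 1: 8 × 16^1 = 8 × 16 = 128
Position 2: F × 16^2 = 15 × 256 = 3840
Position 3: 6 × 16^3 = 6 × 4096 = 24576
Sum = 10 + 128 + 3840 + 24576
= 28554


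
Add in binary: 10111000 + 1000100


Align and add column by column (LSB to MSB, carry propagating):
  010111000
+ 001000100
  ---------
  col 0: 0 + 0 + 0 (carry in) = 0 → bit 0, carry out 0
  col 1: 0 + 0 + 0 (carry in) = 0 → bit 0, carry out 0
  col 2: 0 + 1 + 0 (carry in) = 1 → bit 1, carry out 0
  col 3: 1 + 0 + 0 (carry in) = 1 → bit 1, carry out 0
  col 4: 1 + 0 + 0 (carry in) = 1 → bit 1, carry out 0
  col 5: 1 + 0 + 0 (carry in) = 1 → bit 1, carry out 0
  col 6: 0 + 1 + 0 (carry in) = 1 → bit 1, carry out 0
  col 7: 1 + 0 + 0 (carry in) = 1 → bit 1, carry out 0
  col 8: 0 + 0 + 0 (carry in) = 0 → bit 0, carry out 0
Reading bits MSB→LSB: 011111100
Strip leading zeros: 11111100
= 11111100


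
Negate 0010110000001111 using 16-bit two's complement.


Original: 0010110000001111
Step 1 - Invert all bits: 1101001111110000
Step 2 - Add 1: 1101001111110000 + 1
= 1101001111110001 (represents -11279)


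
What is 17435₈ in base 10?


Positional values:
Position 0: 5 × 8^0 = 5
Position 1: 3 × 8^1 = 24
Position 2: 4 × 8^2 = 256
Position 3: 7 × 8^3 = 3584
Position 4: 1 × 8^4 = 4096
Sum = 5 + 24 + 256 + 3584 + 4096
= 7965


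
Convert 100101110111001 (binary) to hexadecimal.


Group into 4-bit nibbles: 0100101110111001
  0100 = 4
  1011 = B
  1011 = B
  1001 = 9
= 0x4BB9


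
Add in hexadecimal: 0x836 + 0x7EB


Align and add column by column (LSB to MSB, each column mod 16 with carry):
  0836
+ 07EB
  ----
  col 0: 6(6) + B(11) + 0 (carry in) = 17 → 1(1), carry out 1
  col 1: 3(3) + E(14) + 1 (carry in) = 18 → 2(2), carry out 1
  col 2: 8(8) + 7(7) + 1 (carry in) = 16 → 0(0), carry out 1
  col 3: 0(0) + 0(0) + 1 (carry in) = 1 → 1(1), carry out 0
Reading digits MSB→LSB: 1021
Strip leading zeros: 1021
= 0x1021


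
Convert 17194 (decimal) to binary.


Divide by 2 repeatedly:
17194 ÷ 2 = 8597 remainder 0
8597 ÷ 2 = 4298 remainder 1
4298 ÷ 2 = 2149 remainder 0
2149 ÷ 2 = 1074 remainder 1
1074 ÷ 2 = 537 remainder 0
537 ÷ 2 = 268 remainder 1
268 ÷ 2 = 134 remainder 0
134 ÷ 2 = 67 remainder 0
67 ÷ 2 = 33 remainder 1
33 ÷ 2 = 16 remainder 1
16 ÷ 2 = 8 remainder 0
8 ÷ 2 = 4 remainder 0
4 ÷ 2 = 2 remainder 0
2 ÷ 2 = 1 remainder 0
1 ÷ 2 = 0 remainder 1
Reading remainders bottom-up:
= 100001100101010


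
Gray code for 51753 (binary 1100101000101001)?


Binary: 1100101000101001
Gray code: G = B XOR (B >> 1)
B >> 1 = 0110010100010100
1100101000101001 XOR 0110010100010100:
  1 XOR 0 = 1
  1 XOR 1 = 0
  0 XOR 1 = 1
  0 XOR 0 = 0
  1 XOR 0 = 1
  0 XOR 1 = 1
  1 XOR 0 = 1
  0 XOR 1 = 1
  0 XOR 0 = 0
  0 XOR 0 = 0
  1 XOR 0 = 1
  0 XOR 1 = 1
  1 XOR 0 = 1
  0 XOR 1 = 1
  0 XOR 0 = 0
  1 XOR 0 = 1
= 1010111100111101


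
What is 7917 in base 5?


Divide by 5 repeatedly:
7917 ÷ 5 = 1583 remainder 2
1583 ÷ 5 = 316 remainder 3
316 ÷ 5 = 63 remainder 1
63 ÷ 5 = 12 remainder 3
12 ÷ 5 = 2 remainder 2
2 ÷ 5 = 0 remainder 2
Reading remainders bottom-up:
= 223132


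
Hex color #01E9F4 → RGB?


Hex: #01E9F4
R = 01₁₆ = 1
G = E9₁₆ = 233
B = F4₁₆ = 244
= RGB(1, 233, 244)


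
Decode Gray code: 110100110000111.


Gray code: 110100110000111
MSB stays the same: 1
Each subsequent bit = prev_binary XOR current_gray:
  B[1] = 1 XOR 1 = 0
  B[2] = 0 XOR 0 = 0
  B[3] = 0 XOR 1 = 1
  B[4] = 1 XOR 0 = 1
  B[5] = 1 XOR 0 = 1
  B[6] = 1 XOR 1 = 0
  B[7] = 0 XOR 1 = 1
  B[8] = 1 XOR 0 = 1
  B[9] = 1 XOR 0 = 1
  B[10] = 1 XOR 0 = 1
  B[11] = 1 XOR 0 = 1
  B[12] = 1 XOR 1 = 0
  B[13] = 0 XOR 1 = 1
  B[14] = 1 XOR 1 = 0
= 100111011111010 (20218 decimal)


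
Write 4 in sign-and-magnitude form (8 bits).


Sign bit: 0 (positive)
Magnitude: 4 = 0000100
= 00000100


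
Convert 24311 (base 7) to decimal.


Positional values (base 7):
  1 × 7^0 = 1 × 1 = 1
  1 × 7^1 = 1 × 7 = 7
  3 × 7^2 = 3 × 49 = 147
  4 × 7^3 = 4 × 343 = 1372
  2 × 7^4 = 2 × 2401 = 4802
Sum = 1 + 7 + 147 + 1372 + 4802
= 6329


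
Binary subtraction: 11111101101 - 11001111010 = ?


Align and subtract column by column (LSB to MSB, borrowing when needed):
  11111101101
- 11001111010
  -----------
  col 0: (1 - 0 borrow-in) - 0 → 1 - 0 = 1, borrow out 0
  col 1: (0 - 0 borrow-in) - 1 → borrow from next column: (0+2) - 1 = 1, borrow out 1
  col 2: (1 - 1 borrow-in) - 0 → 0 - 0 = 0, borrow out 0
  col 3: (1 - 0 borrow-in) - 1 → 1 - 1 = 0, borrow out 0
  col 4: (0 - 0 borrow-in) - 1 → borrow from next column: (0+2) - 1 = 1, borrow out 1
  col 5: (1 - 1 borrow-in) - 1 → borrow from next column: (0+2) - 1 = 1, borrow out 1
  col 6: (1 - 1 borrow-in) - 1 → borrow from next column: (0+2) - 1 = 1, borrow out 1
  col 7: (1 - 1 borrow-in) - 0 → 0 - 0 = 0, borrow out 0
  col 8: (1 - 0 borrow-in) - 0 → 1 - 0 = 1, borrow out 0
  col 9: (1 - 0 borrow-in) - 1 → 1 - 1 = 0, borrow out 0
  col 10: (1 - 0 borrow-in) - 1 → 1 - 1 = 0, borrow out 0
Reading bits MSB→LSB: 00101110011
Strip leading zeros: 101110011
= 101110011


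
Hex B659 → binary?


Each hex digit → 4 binary bits:
  B = 1011
  6 = 0110
  5 = 0101
  9 = 1001
Concatenate: 1011 0110 0101 1001
= 1011011001011001


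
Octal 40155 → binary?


Each octal digit → 3 binary bits:
  4 = 100
  0 = 000
  1 = 001
  5 = 101
  5 = 101
Concatenate: 100 000 001 101 101
= 100000001101101


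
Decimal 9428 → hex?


Divide by 16 repeatedly:
9428 ÷ 16 = 589 remainder 4 (4)
589 ÷ 16 = 36 remainder 13 (D)
36 ÷ 16 = 2 remainder 4 (4)
2 ÷ 16 = 0 remainder 2 (2)
Reading remainders bottom-up:
= 0x24D4


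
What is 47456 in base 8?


Divide by 8 repeatedly:
47456 ÷ 8 = 5932 remainder 0
5932 ÷ 8 = 741 remainder 4
741 ÷ 8 = 92 remainder 5
92 ÷ 8 = 11 remainder 4
11 ÷ 8 = 1 remainder 3
1 ÷ 8 = 0 remainder 1
Reading remainders bottom-up:
= 0o134540


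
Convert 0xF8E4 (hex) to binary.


Each hex digit → 4 binary bits:
  F = 1111
  8 = 1000
  E = 1110
  4 = 0100
Concatenate: 1111 1000 1110 0100
= 1111100011100100


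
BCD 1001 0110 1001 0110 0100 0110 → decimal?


Each 4-bit group → digit:
  1001 → 9
  0110 → 6
  1001 → 9
  0110 → 6
  0100 → 4
  0110 → 6
= 969646


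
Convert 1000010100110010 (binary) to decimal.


Positional values:
Bit 1: 1 × 2^1 = 2
Bit 4: 1 × 2^4 = 16
Bit 5: 1 × 2^5 = 32
Bit 8: 1 × 2^8 = 256
Bit 10: 1 × 2^10 = 1024
Bit 15: 1 × 2^15 = 32768
Sum = 2 + 16 + 32 + 256 + 1024 + 32768
= 34098


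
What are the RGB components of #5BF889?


Hex: #5BF889
R = 5B₁₆ = 91
G = F8₁₆ = 248
B = 89₁₆ = 137
= RGB(91, 248, 137)


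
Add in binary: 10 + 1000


Align and add column by column (LSB to MSB, carry propagating):
  00010
+ 01000
  -----
  col 0: 0 + 0 + 0 (carry in) = 0 → bit 0, carry out 0
  col 1: 1 + 0 + 0 (carry in) = 1 → bit 1, carry out 0
  col 2: 0 + 0 + 0 (carry in) = 0 → bit 0, carry out 0
  col 3: 0 + 1 + 0 (carry in) = 1 → bit 1, carry out 0
  col 4: 0 + 0 + 0 (carry in) = 0 → bit 0, carry out 0
Reading bits MSB→LSB: 01010
Strip leading zeros: 1010
= 1010


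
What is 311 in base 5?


Divide by 5 repeatedly:
311 ÷ 5 = 62 remainder 1
62 ÷ 5 = 12 remainder 2
12 ÷ 5 = 2 remainder 2
2 ÷ 5 = 0 remainder 2
Reading remainders bottom-up:
= 2221


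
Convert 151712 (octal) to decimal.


Positional values:
Position 0: 2 × 8^0 = 2
Position 1: 1 × 8^1 = 8
Position 2: 7 × 8^2 = 448
Position 3: 1 × 8^3 = 512
Position 4: 5 × 8^4 = 20480
Position 5: 1 × 8^5 = 32768
Sum = 2 + 8 + 448 + 512 + 20480 + 32768
= 54218


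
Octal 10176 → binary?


Each octal digit → 3 binary bits:
  1 = 001
  0 = 000
  1 = 001
  7 = 111
  6 = 110
Concatenate: 001 000 001 111 110
= 001000001111110


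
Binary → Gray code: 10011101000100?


Binary: 10011101000100
Gray code: G = B XOR (B >> 1)
B >> 1 = 01001110100010
10011101000100 XOR 01001110100010:
  1 XOR 0 = 1
  0 XOR 1 = 1
  0 XOR 0 = 0
  1 XOR 0 = 1
  1 XOR 1 = 0
  1 XOR 1 = 0
  0 XOR 1 = 1
  1 XOR 0 = 1
  0 XOR 1 = 1
  0 XOR 0 = 0
  0 XOR 0 = 0
  1 XOR 0 = 1
  0 XOR 1 = 1
  0 XOR 0 = 0
= 11010011100110


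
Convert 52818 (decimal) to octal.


Divide by 8 repeatedly:
52818 ÷ 8 = 6602 remainder 2
6602 ÷ 8 = 825 remainder 2
825 ÷ 8 = 103 remainder 1
103 ÷ 8 = 12 remainder 7
12 ÷ 8 = 1 remainder 4
1 ÷ 8 = 0 remainder 1
Reading remainders bottom-up:
= 0o147122


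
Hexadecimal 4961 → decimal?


Positional values:
Position 0: 1 × 16^0 = 1 × 1 = 1
Position 1: 6 × 16^1 = 6 × 16 = 96
Position 2: 9 × 16^2 = 9 × 256 = 2304
Position 3: 4 × 16^3 = 4 × 4096 = 16384
Sum = 1 + 96 + 2304 + 16384
= 18785


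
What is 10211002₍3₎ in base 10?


Positional values (base 3):
  2 × 3^0 = 2 × 1 = 2
  0 × 3^1 = 0 × 3 = 0
  0 × 3^2 = 0 × 9 = 0
  1 × 3^3 = 1 × 27 = 27
  1 × 3^4 = 1 × 81 = 81
  2 × 3^5 = 2 × 243 = 486
  0 × 3^6 = 0 × 729 = 0
  1 × 3^7 = 1 × 2187 = 2187
Sum = 2 + 0 + 0 + 27 + 81 + 486 + 0 + 2187
= 2783


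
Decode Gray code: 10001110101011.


Gray code: 10001110101011
MSB stays the same: 1
Each subsequent bit = prev_binary XOR current_gray:
  B[1] = 1 XOR 0 = 1
  B[2] = 1 XOR 0 = 1
  B[3] = 1 XOR 0 = 1
  B[4] = 1 XOR 1 = 0
  B[5] = 0 XOR 1 = 1
  B[6] = 1 XOR 1 = 0
  B[7] = 0 XOR 0 = 0
  B[8] = 0 XOR 1 = 1
  B[9] = 1 XOR 0 = 1
  B[10] = 1 XOR 1 = 0
  B[11] = 0 XOR 0 = 0
  B[12] = 0 XOR 1 = 1
  B[13] = 1 XOR 1 = 0
= 11110100110010 (15666 decimal)


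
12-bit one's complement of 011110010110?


Original: 011110010110
Invert all bits:
  bit 0: 0 → 1
  bit 1: 1 → 0
  bit 2: 1 → 0
  bit 3: 1 → 0
  bit 4: 1 → 0
  bit 5: 0 → 1
  bit 6: 0 → 1
  bit 7: 1 → 0
  bit 8: 0 → 1
  bit 9: 1 → 0
  bit 10: 1 → 0
  bit 11: 0 → 1
= 100001101001


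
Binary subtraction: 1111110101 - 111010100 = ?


Align and subtract column by column (LSB to MSB, borrowing when needed):
  1111110101
- 0111010100
  ----------
  col 0: (1 - 0 borrow-in) - 0 → 1 - 0 = 1, borrow out 0
  col 1: (0 - 0 borrow-in) - 0 → 0 - 0 = 0, borrow out 0
  col 2: (1 - 0 borrow-in) - 1 → 1 - 1 = 0, borrow out 0
  col 3: (0 - 0 borrow-in) - 0 → 0 - 0 = 0, borrow out 0
  col 4: (1 - 0 borrow-in) - 1 → 1 - 1 = 0, borrow out 0
  col 5: (1 - 0 borrow-in) - 0 → 1 - 0 = 1, borrow out 0
  col 6: (1 - 0 borrow-in) - 1 → 1 - 1 = 0, borrow out 0
  col 7: (1 - 0 borrow-in) - 1 → 1 - 1 = 0, borrow out 0
  col 8: (1 - 0 borrow-in) - 1 → 1 - 1 = 0, borrow out 0
  col 9: (1 - 0 borrow-in) - 0 → 1 - 0 = 1, borrow out 0
Reading bits MSB→LSB: 1000100001
Strip leading zeros: 1000100001
= 1000100001


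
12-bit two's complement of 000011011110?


Original: 000011011110
Step 1 - Invert all bits: 111100100001
Step 2 - Add 1: 111100100001 + 1
= 111100100010 (represents -222)


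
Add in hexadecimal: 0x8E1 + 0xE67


Align and add column by column (LSB to MSB, each column mod 16 with carry):
  08E1
+ 0E67
  ----
  col 0: 1(1) + 7(7) + 0 (carry in) = 8 → 8(8), carry out 0
  col 1: E(14) + 6(6) + 0 (carry in) = 20 → 4(4), carry out 1
  col 2: 8(8) + E(14) + 1 (carry in) = 23 → 7(7), carry out 1
  col 3: 0(0) + 0(0) + 1 (carry in) = 1 → 1(1), carry out 0
Reading digits MSB→LSB: 1748
Strip leading zeros: 1748
= 0x1748


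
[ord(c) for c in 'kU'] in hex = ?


String: 'kU'  (2 characters)
Per-character ASCII lookup:
  'k': lowercase starts at 97: 'k' = 97 + 10 = 107 → 0x6B
  'U': uppercase starts at 65: 'U' = 65 + 20 = 85 → 0x55
= 0x6B 0x55


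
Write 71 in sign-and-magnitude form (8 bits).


Sign bit: 0 (positive)
Magnitude: 71 = 1000111
= 01000111


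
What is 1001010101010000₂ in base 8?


Group into 3-bit groups: 001001010101010000
  001 = 1
  001 = 1
  010 = 2
  101 = 5
  010 = 2
  000 = 0
= 0o112520


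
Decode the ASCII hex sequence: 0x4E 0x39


Codes (hex): 0x4E 0x39
Per-code ASCII lookup:
  0x4E = 78  (range 65-90: uppercase, 78 - 65 = 13) → 'N'
  0x39 = 57  (range 48-57: digits, 57 - 48 = 9) → '9'
= 'N9'


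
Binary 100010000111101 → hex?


Group into 4-bit nibbles: 0100010000111101
  0100 = 4
  0100 = 4
  0011 = 3
  1101 = D
= 0x443D


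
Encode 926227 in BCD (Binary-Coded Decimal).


Each digit → 4-bit binary:
  9 → 1001
  2 → 0010
  6 → 0110
  2 → 0010
  2 → 0010
  7 → 0111
= 1001 0010 0110 0010 0010 0111


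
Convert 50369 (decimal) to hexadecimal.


Divide by 16 repeatedly:
50369 ÷ 16 = 3148 remainder 1 (1)
3148 ÷ 16 = 196 remainder 12 (C)
196 ÷ 16 = 12 remainder 4 (4)
12 ÷ 16 = 0 remainder 12 (C)
Reading remainders bottom-up:
= 0xC4C1


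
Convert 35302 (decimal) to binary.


Divide by 2 repeatedly:
35302 ÷ 2 = 17651 remainder 0
17651 ÷ 2 = 8825 remainder 1
8825 ÷ 2 = 4412 remainder 1
4412 ÷ 2 = 2206 remainder 0
2206 ÷ 2 = 1103 remainder 0
1103 ÷ 2 = 551 remainder 1
551 ÷ 2 = 275 remainder 1
275 ÷ 2 = 137 remainder 1
137 ÷ 2 = 68 remainder 1
68 ÷ 2 = 34 remainder 0
34 ÷ 2 = 17 remainder 0
17 ÷ 2 = 8 remainder 1
8 ÷ 2 = 4 remainder 0
4 ÷ 2 = 2 remainder 0
2 ÷ 2 = 1 remainder 0
1 ÷ 2 = 0 remainder 1
Reading remainders bottom-up:
= 1000100111100110


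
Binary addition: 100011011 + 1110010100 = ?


Align and add column by column (LSB to MSB, carry propagating):
  00100011011
+ 01110010100
  -----------
  col 0: 1 + 0 + 0 (carry in) = 1 → bit 1, carry out 0
  col 1: 1 + 0 + 0 (carry in) = 1 → bit 1, carry out 0
  col 2: 0 + 1 + 0 (carry in) = 1 → bit 1, carry out 0
  col 3: 1 + 0 + 0 (carry in) = 1 → bit 1, carry out 0
  col 4: 1 + 1 + 0 (carry in) = 2 → bit 0, carry out 1
  col 5: 0 + 0 + 1 (carry in) = 1 → bit 1, carry out 0
  col 6: 0 + 0 + 0 (carry in) = 0 → bit 0, carry out 0
  col 7: 0 + 1 + 0 (carry in) = 1 → bit 1, carry out 0
  col 8: 1 + 1 + 0 (carry in) = 2 → bit 0, carry out 1
  col 9: 0 + 1 + 1 (carry in) = 2 → bit 0, carry out 1
  col 10: 0 + 0 + 1 (carry in) = 1 → bit 1, carry out 0
Reading bits MSB→LSB: 10010101111
Strip leading zeros: 10010101111
= 10010101111


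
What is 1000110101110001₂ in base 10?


Positional values:
Bit 0: 1 × 2^0 = 1
Bit 4: 1 × 2^4 = 16
Bit 5: 1 × 2^5 = 32
Bit 6: 1 × 2^6 = 64
Bit 8: 1 × 2^8 = 256
Bit 10: 1 × 2^10 = 1024
Bit 11: 1 × 2^11 = 2048
Bit 15: 1 × 2^15 = 32768
Sum = 1 + 16 + 32 + 64 + 256 + 1024 + 2048 + 32768
= 36209


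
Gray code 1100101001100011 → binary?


Gray code: 1100101001100011
MSB stays the same: 1
Each subsequent bit = prev_binary XOR current_gray:
  B[1] = 1 XOR 1 = 0
  B[2] = 0 XOR 0 = 0
  B[3] = 0 XOR 0 = 0
  B[4] = 0 XOR 1 = 1
  B[5] = 1 XOR 0 = 1
  B[6] = 1 XOR 1 = 0
  B[7] = 0 XOR 0 = 0
  B[8] = 0 XOR 0 = 0
  B[9] = 0 XOR 1 = 1
  B[10] = 1 XOR 1 = 0
  B[11] = 0 XOR 0 = 0
  B[12] = 0 XOR 0 = 0
  B[13] = 0 XOR 0 = 0
  B[14] = 0 XOR 1 = 1
  B[15] = 1 XOR 1 = 0
= 1000110001000010 (35906 decimal)


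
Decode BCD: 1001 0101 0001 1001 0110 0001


Each 4-bit group → digit:
  1001 → 9
  0101 → 5
  0001 → 1
  1001 → 9
  0110 → 6
  0001 → 1
= 951961


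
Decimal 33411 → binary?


Divide by 2 repeatedly:
33411 ÷ 2 = 16705 remainder 1
16705 ÷ 2 = 8352 remainder 1
8352 ÷ 2 = 4176 remainder 0
4176 ÷ 2 = 2088 remainder 0
2088 ÷ 2 = 1044 remainder 0
1044 ÷ 2 = 522 remainder 0
522 ÷ 2 = 261 remainder 0
261 ÷ 2 = 130 remainder 1
130 ÷ 2 = 65 remainder 0
65 ÷ 2 = 32 remainder 1
32 ÷ 2 = 16 remainder 0
16 ÷ 2 = 8 remainder 0
8 ÷ 2 = 4 remainder 0
4 ÷ 2 = 2 remainder 0
2 ÷ 2 = 1 remainder 0
1 ÷ 2 = 0 remainder 1
Reading remainders bottom-up:
= 1000001010000011


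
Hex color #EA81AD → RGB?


Hex: #EA81AD
R = EA₁₆ = 234
G = 81₁₆ = 129
B = AD₁₆ = 173
= RGB(234, 129, 173)


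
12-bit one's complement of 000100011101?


Original: 000100011101
Invert all bits:
  bit 0: 0 → 1
  bit 1: 0 → 1
  bit 2: 0 → 1
  bit 3: 1 → 0
  bit 4: 0 → 1
  bit 5: 0 → 1
  bit 6: 0 → 1
  bit 7: 1 → 0
  bit 8: 1 → 0
  bit 9: 1 → 0
  bit 10: 0 → 1
  bit 11: 1 → 0
= 111011100010


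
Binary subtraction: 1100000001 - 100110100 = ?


Align and subtract column by column (LSB to MSB, borrowing when needed):
  1100000001
- 0100110100
  ----------
  col 0: (1 - 0 borrow-in) - 0 → 1 - 0 = 1, borrow out 0
  col 1: (0 - 0 borrow-in) - 0 → 0 - 0 = 0, borrow out 0
  col 2: (0 - 0 borrow-in) - 1 → borrow from next column: (0+2) - 1 = 1, borrow out 1
  col 3: (0 - 1 borrow-in) - 0 → borrow from next column: (-1+2) - 0 = 1, borrow out 1
  col 4: (0 - 1 borrow-in) - 1 → borrow from next column: (-1+2) - 1 = 0, borrow out 1
  col 5: (0 - 1 borrow-in) - 1 → borrow from next column: (-1+2) - 1 = 0, borrow out 1
  col 6: (0 - 1 borrow-in) - 0 → borrow from next column: (-1+2) - 0 = 1, borrow out 1
  col 7: (0 - 1 borrow-in) - 0 → borrow from next column: (-1+2) - 0 = 1, borrow out 1
  col 8: (1 - 1 borrow-in) - 1 → borrow from next column: (0+2) - 1 = 1, borrow out 1
  col 9: (1 - 1 borrow-in) - 0 → 0 - 0 = 0, borrow out 0
Reading bits MSB→LSB: 0111001101
Strip leading zeros: 111001101
= 111001101


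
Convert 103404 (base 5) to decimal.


Positional values (base 5):
  4 × 5^0 = 4 × 1 = 4
  0 × 5^1 = 0 × 5 = 0
  4 × 5^2 = 4 × 25 = 100
  3 × 5^3 = 3 × 125 = 375
  0 × 5^4 = 0 × 625 = 0
  1 × 5^5 = 1 × 3125 = 3125
Sum = 4 + 0 + 100 + 375 + 0 + 3125
= 3604


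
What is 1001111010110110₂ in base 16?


Group into 4-bit nibbles: 1001111010110110
  1001 = 9
  1110 = E
  1011 = B
  0110 = 6
= 0x9EB6


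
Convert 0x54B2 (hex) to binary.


Each hex digit → 4 binary bits:
  5 = 0101
  4 = 0100
  B = 1011
  2 = 0010
Concatenate: 0101 0100 1011 0010
= 0101010010110010


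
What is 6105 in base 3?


Divide by 3 repeatedly:
6105 ÷ 3 = 2035 remainder 0
2035 ÷ 3 = 678 remainder 1
678 ÷ 3 = 226 remainder 0
226 ÷ 3 = 75 remainder 1
75 ÷ 3 = 25 remainder 0
25 ÷ 3 = 8 remainder 1
8 ÷ 3 = 2 remainder 2
2 ÷ 3 = 0 remainder 2
Reading remainders bottom-up:
= 22101010


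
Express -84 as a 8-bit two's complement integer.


Original: 01010100
Step 1 - Invert all bits: 10101011
Step 2 - Add 1: 10101011 + 1
= 10101100 (represents -84)
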